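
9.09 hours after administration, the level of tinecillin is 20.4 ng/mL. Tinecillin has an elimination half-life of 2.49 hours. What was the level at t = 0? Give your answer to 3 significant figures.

256 ng/mL

Number of half-lives elapsed: n = 9.09/2.49 ≈ 3.6506.
A₀ = A × 2^n = 20.4 × 2^3.6506 = 20.4 × 12.559 ≈ 256.2 ng/mL.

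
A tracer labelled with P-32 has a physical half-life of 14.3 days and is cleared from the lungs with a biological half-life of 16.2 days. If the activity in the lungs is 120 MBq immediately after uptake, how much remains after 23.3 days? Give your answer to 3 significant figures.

14.3 MBq

1/t_eff = 1/t_phys + 1/t_biol = 1/14.3 + 1/16.2 = 0.13166 per day.
t_eff = 14.3 × 16.2 / (14.3 + 16.2) ≈ 7.5954 days.
Remaining = 120 × (1/2)^(23.3/7.5954) = 120 × (1/2)^3.0676 ≈ 14.313 MBq.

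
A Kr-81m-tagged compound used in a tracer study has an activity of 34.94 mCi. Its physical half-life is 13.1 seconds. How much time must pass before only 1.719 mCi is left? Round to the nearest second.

57 seconds

Fraction remaining = 1.719/34.94 ≈ 0.049199.
n = log₂(34.94/1.719) = ln(20.326)/ln 2 ≈ 4.3452 half-lives.
t = n × t½ = 4.3452 × 13.1 ≈ 56.923 seconds.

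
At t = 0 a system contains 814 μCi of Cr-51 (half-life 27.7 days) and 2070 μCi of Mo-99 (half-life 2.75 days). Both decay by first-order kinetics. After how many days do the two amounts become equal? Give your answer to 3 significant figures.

4.11 days

Set 814·(1/2)^(t/27.7) = 2070·(1/2)^(t/2.75).
Taking log₂: log₂(814/2070) = t·(1/27.7 − 1/2.75).
log₂(0.39324) = -1.3465; 1/27.7 − 1/2.75 = -0.32754.
t = -1.3465 / -0.32754 ≈ 4.1111 days.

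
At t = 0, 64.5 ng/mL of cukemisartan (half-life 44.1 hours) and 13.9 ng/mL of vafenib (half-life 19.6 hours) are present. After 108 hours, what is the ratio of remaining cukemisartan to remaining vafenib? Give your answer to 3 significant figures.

38.7

cukemisartan: 64.5 × (1/2)^(108/44.1) = 64.5 × (1/2)^2.449 ≈ 11.813 ng/mL.
vafenib: 13.9 × (1/2)^(108/19.6) = 13.9 × (1/2)^5.5102 ≈ 0.30498 ng/mL.
Ratio ≈ 11.813 / 0.30498 ≈ 38.732.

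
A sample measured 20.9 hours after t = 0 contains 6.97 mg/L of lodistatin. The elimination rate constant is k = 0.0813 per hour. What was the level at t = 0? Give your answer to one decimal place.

t½ = ln 2 / k = 0.69315 / 0.0813 ≈ 8.5258 hours.
Number of half-lives elapsed: n = 20.9/8.5258 ≈ 2.4514.
A₀ = A × 2^n = 6.97 × 2^2.4514 = 6.97 × 5.4694 ≈ 38.122 mg/L.

38.1 mg/L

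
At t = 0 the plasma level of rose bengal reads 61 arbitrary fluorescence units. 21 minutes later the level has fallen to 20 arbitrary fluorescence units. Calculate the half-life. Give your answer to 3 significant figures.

13.1 minutes

A/A₀ = 20/61 ≈ 0.32787.
n = log₂(3.05) ≈ 1.6088 half-lives elapsed in 21 minutes.
t½ = 21/1.6088 ≈ 13.053 minutes.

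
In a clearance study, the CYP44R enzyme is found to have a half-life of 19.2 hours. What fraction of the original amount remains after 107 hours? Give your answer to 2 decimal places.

n = 107/19.2 ≈ 5.5729 half-lives.
Fraction remaining = (1/2)^5.5729 ≈ 0.021008.

0.02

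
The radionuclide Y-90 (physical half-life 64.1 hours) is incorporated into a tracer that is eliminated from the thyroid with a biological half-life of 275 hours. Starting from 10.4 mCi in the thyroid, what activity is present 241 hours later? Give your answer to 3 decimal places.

0.418 mCi

1/t_eff = 1/t_phys + 1/t_biol = 1/64.1 + 1/275 = 0.019237 per hour.
t_eff = 64.1 × 275 / (64.1 + 275) ≈ 51.983 hours.
Remaining = 10.4 × (1/2)^(241/51.983) = 10.4 × (1/2)^4.6361 ≈ 0.41824 mCi.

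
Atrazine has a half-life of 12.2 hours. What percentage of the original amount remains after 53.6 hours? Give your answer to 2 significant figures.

4.8%

n = 53.6/12.2 ≈ 4.3934 half-lives.
Fraction remaining = (1/2)^4.3934 ≈ 0.047582, i.e. 4.7582%.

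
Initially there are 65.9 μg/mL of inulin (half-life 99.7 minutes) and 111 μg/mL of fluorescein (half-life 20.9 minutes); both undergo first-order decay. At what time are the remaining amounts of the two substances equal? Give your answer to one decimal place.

Set 65.9·(1/2)^(t/99.7) = 111·(1/2)^(t/20.9).
Taking log₂: log₂(65.9/111) = t·(1/99.7 − 1/20.9).
log₂(0.59369) = -0.75221; 1/99.7 − 1/20.9 = -0.037817.
t = -0.75221 / -0.037817 ≈ 19.891 minutes.

19.9 minutes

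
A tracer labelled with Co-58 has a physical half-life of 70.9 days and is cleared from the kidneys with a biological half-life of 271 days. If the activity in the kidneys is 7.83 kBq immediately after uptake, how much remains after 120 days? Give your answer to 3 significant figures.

1.78 kBq

1/t_eff = 1/t_phys + 1/t_biol = 1/70.9 + 1/271 = 0.017794 per day.
t_eff = 70.9 × 271 / (70.9 + 271) ≈ 56.197 days.
Remaining = 7.83 × (1/2)^(120/56.197) = 7.83 × (1/2)^2.1353 ≈ 1.7822 kBq.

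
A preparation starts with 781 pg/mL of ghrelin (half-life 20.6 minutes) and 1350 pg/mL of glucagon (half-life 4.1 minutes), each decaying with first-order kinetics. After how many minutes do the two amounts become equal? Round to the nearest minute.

4 minutes

Set 781·(1/2)^(t/20.6) = 1350·(1/2)^(t/4.1).
Taking log₂: log₂(781/1350) = t·(1/20.6 − 1/4.1).
log₂(0.57852) = -0.78956; 1/20.6 − 1/4.1 = -0.19536.
t = -0.78956 / -0.19536 ≈ 4.0416 minutes.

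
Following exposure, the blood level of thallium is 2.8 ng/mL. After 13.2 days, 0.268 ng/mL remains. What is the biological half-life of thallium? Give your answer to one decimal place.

3.9 days

A/A₀ = 0.268/2.8 ≈ 0.095714.
n = log₂(10.448) ≈ 3.3851 half-lives elapsed in 13.2 days.
t½ = 13.2/3.3851 ≈ 3.8994 days.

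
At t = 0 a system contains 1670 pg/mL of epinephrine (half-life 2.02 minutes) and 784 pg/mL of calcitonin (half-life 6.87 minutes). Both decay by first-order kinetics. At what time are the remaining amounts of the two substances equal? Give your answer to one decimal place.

Set 1670·(1/2)^(t/2.02) = 784·(1/2)^(t/6.87).
Taking log₂: log₂(1670/784) = t·(1/2.02 − 1/6.87).
log₂(2.1301) = 1.0909; 1/2.02 − 1/6.87 = 0.34949.
t = 1.0909 / 0.34949 ≈ 3.1215 minutes.

3.1 minutes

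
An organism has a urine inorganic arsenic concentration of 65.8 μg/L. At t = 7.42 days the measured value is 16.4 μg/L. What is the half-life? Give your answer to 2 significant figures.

3.7 days

A/A₀ = 16.4/65.8 ≈ 0.24924.
n = log₂(4.0122) ≈ 2.0044 half-lives elapsed in 7.42 days.
t½ = 7.42/2.0044 ≈ 3.7019 days.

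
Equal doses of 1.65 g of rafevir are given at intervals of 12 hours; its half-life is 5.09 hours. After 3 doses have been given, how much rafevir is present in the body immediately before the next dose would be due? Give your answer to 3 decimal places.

0.397 g

The 3 doses were given 36, 24, 12 hours ago.
Total = 1.65·(1/2)^(36/5.09) + 1.65·(1/2)^(24/5.09) + 1.65·(1/2)^(12/5.09)
      = 0.012257 + 0.062819 + 0.32195 ≈ 0.39702 g.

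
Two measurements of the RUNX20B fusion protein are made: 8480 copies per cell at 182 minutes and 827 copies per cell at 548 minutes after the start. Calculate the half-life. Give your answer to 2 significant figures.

110 minutes

Over Δt = 548 − 182 = 366 minutes, the level fell by a factor of 8480/827 ≈ 10.254.
n = log₂(10.254) ≈ 3.3581 half-lives, so t½ = 366/3.3581 ≈ 108.99 minutes.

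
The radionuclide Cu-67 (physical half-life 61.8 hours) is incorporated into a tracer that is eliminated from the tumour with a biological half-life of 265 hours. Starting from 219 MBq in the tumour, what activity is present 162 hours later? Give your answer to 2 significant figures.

1/t_eff = 1/t_phys + 1/t_biol = 1/61.8 + 1/265 = 0.019955 per hour.
t_eff = 61.8 × 265 / (61.8 + 265) ≈ 50.113 hours.
Remaining = 219 × (1/2)^(162/50.113) = 219 × (1/2)^3.2327 ≈ 23.298 MBq.

23 MBq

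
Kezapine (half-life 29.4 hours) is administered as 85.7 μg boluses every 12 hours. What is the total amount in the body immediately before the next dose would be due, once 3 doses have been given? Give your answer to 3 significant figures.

150 μg

The 3 doses were given 36, 24, 12 hours ago.
Total = 85.7·(1/2)^(36/29.4) + 85.7·(1/2)^(24/29.4) + 85.7·(1/2)^(12/29.4)
      = 36.675 + 48.668 + 64.582 ≈ 149.93 μg.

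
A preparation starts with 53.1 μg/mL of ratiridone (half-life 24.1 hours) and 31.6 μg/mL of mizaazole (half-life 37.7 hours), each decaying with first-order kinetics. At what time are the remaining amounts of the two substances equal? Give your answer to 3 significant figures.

50.0 hours

Set 53.1·(1/2)^(t/24.1) = 31.6·(1/2)^(t/37.7).
Taking log₂: log₂(53.1/31.6) = t·(1/24.1 − 1/37.7).
log₂(1.6804) = 0.74879; 1/24.1 − 1/37.7 = 0.014969.
t = 0.74879 / 0.014969 ≈ 50.024 hours.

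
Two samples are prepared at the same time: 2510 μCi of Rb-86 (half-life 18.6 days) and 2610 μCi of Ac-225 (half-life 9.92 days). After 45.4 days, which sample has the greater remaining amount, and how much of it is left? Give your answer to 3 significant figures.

Rb-86, 462 μCi

Rb-86: 2510 × (1/2)^2.4409 ≈ 462.28 μCi.
Ac-225: 2610 × (1/2)^4.5766 ≈ 109.38 μCi.
Rb-86 has more remaining, at ≈ 462.28 μCi.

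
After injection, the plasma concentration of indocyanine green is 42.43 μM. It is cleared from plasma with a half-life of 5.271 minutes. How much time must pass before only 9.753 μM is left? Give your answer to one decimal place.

11.2 minutes

Fraction remaining = 9.753/42.43 ≈ 0.22986.
n = log₂(42.43/9.753) = ln(4.3505)/ln 2 ≈ 2.1212 half-lives.
t = n × t½ = 2.1212 × 5.271 ≈ 11.181 minutes.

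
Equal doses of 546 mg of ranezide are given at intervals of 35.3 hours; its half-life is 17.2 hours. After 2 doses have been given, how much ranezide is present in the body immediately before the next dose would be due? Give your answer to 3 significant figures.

163 mg

The 2 doses were given 70.6, 35.3 hours ago.
Total = 546·(1/2)^(70.6/17.2) + 546·(1/2)^(35.3/17.2)
      = 31.737 + 131.64 ≈ 163.38 mg.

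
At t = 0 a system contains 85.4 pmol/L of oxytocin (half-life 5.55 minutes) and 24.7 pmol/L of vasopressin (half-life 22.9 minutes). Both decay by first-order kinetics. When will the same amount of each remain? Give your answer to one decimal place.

Set 85.4·(1/2)^(t/5.55) = 24.7·(1/2)^(t/22.9).
Taking log₂: log₂(85.4/24.7) = t·(1/5.55 − 1/22.9).
log₂(3.4575) = 1.7897; 1/5.55 − 1/22.9 = 0.13651.
t = 1.7897 / 0.13651 ≈ 13.11 minutes.

13.1 minutes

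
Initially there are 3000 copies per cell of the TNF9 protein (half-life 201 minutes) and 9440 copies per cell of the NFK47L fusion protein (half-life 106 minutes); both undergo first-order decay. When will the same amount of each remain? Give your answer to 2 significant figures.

370 minutes

Set 3000·(1/2)^(t/201) = 9440·(1/2)^(t/106).
Taking log₂: log₂(3000/9440) = t·(1/201 − 1/106).
log₂(0.3178) = -1.6538; 1/201 − 1/106 = -0.0044588.
t = -1.6538 / -0.0044588 ≈ 370.91 minutes.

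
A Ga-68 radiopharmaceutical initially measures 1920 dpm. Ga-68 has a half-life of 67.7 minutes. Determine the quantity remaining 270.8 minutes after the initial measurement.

Elapsed time is 4 half-lives (270.8/67.7).
Each half-life halves the amount: 1920 × (1/2)^4 = 1920/16 = 120 dpm.

120 dpm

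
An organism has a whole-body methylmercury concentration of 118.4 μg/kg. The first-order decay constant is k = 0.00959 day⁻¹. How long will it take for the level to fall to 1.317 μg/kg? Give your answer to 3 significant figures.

469 days

t½ = ln 2 / k = 0.69315 / 0.00959 ≈ 72.278 days.
Fraction remaining = 1.317/118.4 ≈ 0.011123.
n = log₂(118.4/1.317) = ln(89.901)/ln 2 ≈ 6.4903 half-lives.
t = n × t½ = 6.4903 × 72.278 ≈ 469.1 days.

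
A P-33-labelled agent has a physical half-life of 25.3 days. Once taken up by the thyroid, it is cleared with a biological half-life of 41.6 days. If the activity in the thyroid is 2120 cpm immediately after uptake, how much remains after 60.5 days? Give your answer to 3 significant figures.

147 cpm

1/t_eff = 1/t_phys + 1/t_biol = 1/25.3 + 1/41.6 = 0.063564 per day.
t_eff = 25.3 × 41.6 / (25.3 + 41.6) ≈ 15.732 days.
Remaining = 2120 × (1/2)^(60.5/15.732) = 2120 × (1/2)^3.8456 ≈ 147.46 cpm.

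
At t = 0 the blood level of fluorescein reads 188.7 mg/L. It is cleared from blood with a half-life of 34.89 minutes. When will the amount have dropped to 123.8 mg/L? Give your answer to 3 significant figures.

Fraction remaining = 123.8/188.7 ≈ 0.65607.
n = log₂(188.7/123.8) = ln(1.5242)/ln 2 ≈ 0.60808 half-lives.
t = n × t½ = 0.60808 × 34.89 ≈ 21.216 minutes.

21.2 minutes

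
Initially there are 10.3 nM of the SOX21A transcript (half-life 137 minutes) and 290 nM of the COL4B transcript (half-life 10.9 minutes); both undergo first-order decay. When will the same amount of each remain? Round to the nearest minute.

Set 10.3·(1/2)^(t/137) = 290·(1/2)^(t/10.9).
Taking log₂: log₂(10.3/290) = t·(1/137 − 1/10.9).
log₂(0.035517) = -4.8153; 1/137 − 1/10.9 = -0.084444.
t = -4.8153 / -0.084444 ≈ 57.024 minutes.

57 minutes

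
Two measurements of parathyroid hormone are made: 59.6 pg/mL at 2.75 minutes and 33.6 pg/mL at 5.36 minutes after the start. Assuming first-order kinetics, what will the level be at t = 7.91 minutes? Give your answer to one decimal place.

19.2 pg/mL

Over Δt = 5.36 − 2.75 = 2.61 minutes, the level fell by a factor of 59.6/33.6 ≈ 1.7738.
n = log₂(1.7738) ≈ 0.82685 half-lives, so t½ = 2.61/0.82685 ≈ 3.1566 minutes.
From t = 5.36 to t = 7.91: 33.6 × (1/2)^((7.91−5.36)/3.1566) ≈ 19.194 pg/mL.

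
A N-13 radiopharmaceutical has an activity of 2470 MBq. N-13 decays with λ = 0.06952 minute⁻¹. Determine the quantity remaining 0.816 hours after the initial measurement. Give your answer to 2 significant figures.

82 MBq

t½ = ln 2 / λ = 0.69315 / 0.06952 ≈ 9.9705 minutes.
Convert the elapsed time: 0.816 hours = 48.96 minutes.
Number of half-lives: n = 48.96/9.9705 ≈ 4.9105.
Remaining = 2470 × (1/2)^4.9105 = 2470 × 0.03325 ≈ 82.128 MBq.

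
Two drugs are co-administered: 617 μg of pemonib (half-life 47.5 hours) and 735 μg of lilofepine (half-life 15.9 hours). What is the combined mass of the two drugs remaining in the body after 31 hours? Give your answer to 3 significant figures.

pemonib: 617 × (1/2)^(31/47.5) = 617 × (1/2)^0.65263 ≈ 392.49 μg.
lilofepine: 735 × (1/2)^(31/15.9) = 735 × (1/2)^1.9497 ≈ 190.27 μg.
Total = 392.49 + 190.27 ≈ 582.76 μg.

583 μg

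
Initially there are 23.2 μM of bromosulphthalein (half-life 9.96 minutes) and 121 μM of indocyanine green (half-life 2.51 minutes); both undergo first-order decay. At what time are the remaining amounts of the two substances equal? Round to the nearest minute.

8 minutes

Set 23.2·(1/2)^(t/9.96) = 121·(1/2)^(t/2.51).
Taking log₂: log₂(23.2/121) = t·(1/9.96 − 1/2.51).
log₂(0.19174) = -2.3828; 1/9.96 − 1/2.51 = -0.298.
t = -2.3828 / -0.298 ≈ 7.9959 minutes.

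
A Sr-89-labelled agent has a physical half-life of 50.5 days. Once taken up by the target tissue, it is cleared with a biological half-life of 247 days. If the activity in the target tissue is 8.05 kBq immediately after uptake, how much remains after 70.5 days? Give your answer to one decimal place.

1/t_eff = 1/t_phys + 1/t_biol = 1/50.5 + 1/247 = 0.023851 per day.
t_eff = 50.5 × 247 / (50.5 + 247) ≈ 41.928 days.
Remaining = 8.05 × (1/2)^(70.5/41.928) = 8.05 × (1/2)^1.6815 ≈ 2.5097 kBq.

2.5 kBq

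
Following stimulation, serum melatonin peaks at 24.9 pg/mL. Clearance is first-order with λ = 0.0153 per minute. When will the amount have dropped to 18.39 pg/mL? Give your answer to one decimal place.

19.8 minutes

t½ = ln 2 / λ = 0.69315 / 0.0153 ≈ 45.304 minutes.
Fraction remaining = 18.39/24.9 ≈ 0.73855.
n = log₂(24.9/18.39) = ln(1.354)/ln 2 ≈ 0.43722 half-lives.
t = n × t½ = 0.43722 × 45.304 ≈ 19.808 minutes.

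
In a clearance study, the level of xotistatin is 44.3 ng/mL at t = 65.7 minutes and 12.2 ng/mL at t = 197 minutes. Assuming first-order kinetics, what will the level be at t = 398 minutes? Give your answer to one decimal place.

Over Δt = 197 − 65.7 = 131.3 minutes, the level fell by a factor of 44.3/12.2 ≈ 3.6311.
n = log₂(3.6311) ≈ 1.8604 half-lives, so t½ = 131.3/1.8604 ≈ 70.575 minutes.
From t = 197 to t = 398: 12.2 × (1/2)^((398−197)/70.575) ≈ 1.6944 ng/mL.

1.7 ng/mL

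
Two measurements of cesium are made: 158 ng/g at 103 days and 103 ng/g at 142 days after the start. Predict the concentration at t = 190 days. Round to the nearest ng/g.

Over Δt = 142 − 103 = 39 days, the level fell by a factor of 158/103 ≈ 1.534.
n = log₂(1.534) ≈ 0.61728 half-lives, so t½ = 39/0.61728 ≈ 63.18 days.
From t = 142 to t = 190: 103 × (1/2)^((190−142)/63.18) ≈ 60.833 ng/g.

61 ng/g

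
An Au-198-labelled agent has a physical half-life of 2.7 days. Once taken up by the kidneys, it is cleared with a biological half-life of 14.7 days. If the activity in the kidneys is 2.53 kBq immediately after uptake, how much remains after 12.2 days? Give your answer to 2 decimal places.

0.06 kBq

1/t_eff = 1/t_phys + 1/t_biol = 1/2.7 + 1/14.7 = 0.4384 per day.
t_eff = 2.7 × 14.7 / (2.7 + 14.7) ≈ 2.281 days.
Remaining = 2.53 × (1/2)^(12.2/2.281) = 2.53 × (1/2)^5.3485 ≈ 0.062098 kBq.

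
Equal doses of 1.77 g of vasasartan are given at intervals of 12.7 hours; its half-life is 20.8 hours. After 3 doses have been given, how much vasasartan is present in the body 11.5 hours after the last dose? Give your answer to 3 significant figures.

2.51 g

The 3 doses were given 36.9, 24.2, 11.5 hours ago.
Total = 1.77·(1/2)^(36.9/20.8) + 1.77·(1/2)^(24.2/20.8) + 1.77·(1/2)^(11.5/20.8)
      = 0.51753 + 0.7902 + 1.2065 ≈ 2.5143 g.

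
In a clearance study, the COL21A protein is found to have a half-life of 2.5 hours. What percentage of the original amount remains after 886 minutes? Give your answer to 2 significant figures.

886 minutes = 14.7667 hours.
n = 14.7667/2.5 ≈ 5.9067 half-lives.
Fraction remaining = (1/2)^5.9067 ≈ 0.016669, i.e. 1.6669%.

1.7%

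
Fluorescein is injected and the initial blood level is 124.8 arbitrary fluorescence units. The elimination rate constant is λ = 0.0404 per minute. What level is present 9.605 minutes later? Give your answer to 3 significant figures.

84.7 arbitrary fluorescence units

t½ = ln 2 / λ = 0.69315 / 0.0404 ≈ 17.157 minutes.
Number of half-lives: n = 9.605/17.157 ≈ 0.55983.
Remaining = 124.8 × (1/2)^0.55983 = 124.8 × 0.67838 ≈ 84.662 arbitrary fluorescence units.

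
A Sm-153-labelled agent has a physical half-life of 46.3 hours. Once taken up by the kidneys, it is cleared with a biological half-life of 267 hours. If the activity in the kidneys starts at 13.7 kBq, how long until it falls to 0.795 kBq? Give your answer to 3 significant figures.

1/t_eff = 1/t_phys + 1/t_biol = 1/46.3 + 1/267 = 0.025344 per hour.
t_eff = 46.3 × 267 / (46.3 + 267) ≈ 39.458 hours.
n = log₂(13.7/0.795) ≈ 4.1071; t = 4.1071 × 39.458 ≈ 162.06 hours.

162 hours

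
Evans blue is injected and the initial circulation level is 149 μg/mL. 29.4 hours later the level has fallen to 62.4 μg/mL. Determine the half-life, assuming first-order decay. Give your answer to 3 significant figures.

23.4 hours

A/A₀ = 62.4/149 ≈ 0.41879.
n = log₂(2.3878) ≈ 1.2557 half-lives elapsed in 29.4 hours.
t½ = 29.4/1.2557 ≈ 23.413 hours.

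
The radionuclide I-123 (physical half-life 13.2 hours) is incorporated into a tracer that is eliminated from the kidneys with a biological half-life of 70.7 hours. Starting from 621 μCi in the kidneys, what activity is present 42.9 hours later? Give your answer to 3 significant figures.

1/t_eff = 1/t_phys + 1/t_biol = 1/13.2 + 1/70.7 = 0.089902 per hour.
t_eff = 13.2 × 70.7 / (13.2 + 70.7) ≈ 11.123 hours.
Remaining = 621 × (1/2)^(42.9/11.123) = 621 × (1/2)^3.8568 ≈ 42.863 μCi.

42.9 μCi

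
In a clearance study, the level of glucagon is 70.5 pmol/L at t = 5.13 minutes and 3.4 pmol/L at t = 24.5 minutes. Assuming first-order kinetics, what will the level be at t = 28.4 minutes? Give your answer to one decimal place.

1.8 pmol/L

Over Δt = 24.5 − 5.13 = 19.37 minutes, the level fell by a factor of 70.5/3.4 ≈ 20.735.
n = log₂(20.735) ≈ 4.374 half-lives, so t½ = 19.37/4.374 ≈ 4.4284 minutes.
From t = 24.5 to t = 28.4: 3.4 × (1/2)^((28.4−24.5)/4.4284) ≈ 1.8466 pmol/L.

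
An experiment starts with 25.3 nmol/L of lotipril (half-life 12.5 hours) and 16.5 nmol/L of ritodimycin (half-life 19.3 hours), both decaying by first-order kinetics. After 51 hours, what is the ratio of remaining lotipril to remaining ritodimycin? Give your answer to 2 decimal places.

0.57

lotipril: 25.3 × (1/2)^(51/12.5) = 25.3 × (1/2)^4.08 ≈ 1.496 nmol/L.
ritodimycin: 16.5 × (1/2)^(51/19.3) = 16.5 × (1/2)^2.6425 ≈ 2.6425 nmol/L.
Ratio ≈ 1.496 / 2.6425 ≈ 0.56611.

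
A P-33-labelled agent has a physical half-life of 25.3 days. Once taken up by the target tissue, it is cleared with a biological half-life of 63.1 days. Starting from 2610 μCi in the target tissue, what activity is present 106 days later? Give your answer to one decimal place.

1/t_eff = 1/t_phys + 1/t_biol = 1/25.3 + 1/63.1 = 0.055374 per day.
t_eff = 25.3 × 63.1 / (25.3 + 63.1) ≈ 18.059 days.
Remaining = 2610 × (1/2)^(106/18.059) = 2610 × (1/2)^5.8696 ≈ 44.639 μCi.

44.6 μCi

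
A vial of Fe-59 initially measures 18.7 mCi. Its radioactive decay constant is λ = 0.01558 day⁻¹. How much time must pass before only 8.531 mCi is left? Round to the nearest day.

50 days

t½ = ln 2 / λ = 0.69315 / 0.01558 ≈ 44.49 days.
Fraction remaining = 8.531/18.7 ≈ 0.4562.
n = log₂(18.7/8.531) = ln(2.192)/ln 2 ≈ 1.1323 half-lives.
t = n × t½ = 1.1323 × 44.49 ≈ 50.373 days.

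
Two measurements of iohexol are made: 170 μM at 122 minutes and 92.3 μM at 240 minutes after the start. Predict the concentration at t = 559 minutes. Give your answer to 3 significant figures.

Over Δt = 240 − 122 = 118 minutes, the level fell by a factor of 170/92.3 ≈ 1.8418.
n = log₂(1.8418) ≈ 0.88113 half-lives, so t½ = 118/0.88113 ≈ 133.92 minutes.
From t = 240 to t = 559: 92.3 × (1/2)^((559−240)/133.92) ≈ 17.707 μM.

17.7 μM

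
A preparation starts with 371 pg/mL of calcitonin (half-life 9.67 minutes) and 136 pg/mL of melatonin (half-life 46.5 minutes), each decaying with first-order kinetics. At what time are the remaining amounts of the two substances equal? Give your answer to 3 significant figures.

17.7 minutes

Set 371·(1/2)^(t/9.67) = 136·(1/2)^(t/46.5).
Taking log₂: log₂(371/136) = t·(1/9.67 − 1/46.5).
log₂(2.7279) = 1.4478; 1/9.67 − 1/46.5 = 0.081907.
t = 1.4478 / 0.081907 ≈ 17.676 minutes.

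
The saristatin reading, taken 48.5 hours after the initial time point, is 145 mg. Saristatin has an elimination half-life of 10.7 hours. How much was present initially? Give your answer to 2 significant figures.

3400 mg

Number of half-lives elapsed: n = 48.5/10.7 ≈ 4.5327.
A₀ = A × 2^n = 145 × 2^4.5327 = 145 × 23.146 ≈ 3356.2 mg.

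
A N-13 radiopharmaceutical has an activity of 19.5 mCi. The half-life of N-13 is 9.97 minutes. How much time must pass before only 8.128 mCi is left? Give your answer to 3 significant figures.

12.6 minutes

Fraction remaining = 8.128/19.5 ≈ 0.41682.
n = log₂(19.5/8.128) = ln(2.3991)/ln 2 ≈ 1.2625 half-lives.
t = n × t½ = 1.2625 × 9.97 ≈ 12.587 minutes.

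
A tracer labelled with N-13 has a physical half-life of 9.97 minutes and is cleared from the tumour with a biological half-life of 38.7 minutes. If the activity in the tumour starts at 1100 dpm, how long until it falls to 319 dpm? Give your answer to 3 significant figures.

1/t_eff = 1/t_phys + 1/t_biol = 1/9.97 + 1/38.7 = 0.12614 per minute.
t_eff = 9.97 × 38.7 / (9.97 + 38.7) ≈ 7.9277 minutes.
n = log₂(1100/319) ≈ 1.7859; t = 1.7859 × 7.9277 ≈ 14.158 minutes.

14.2 minutes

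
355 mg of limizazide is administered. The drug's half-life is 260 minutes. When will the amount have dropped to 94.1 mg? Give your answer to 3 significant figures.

498 minutes

Fraction remaining = 94.1/355 ≈ 0.26507.
n = log₂(355/94.1) = ln(3.7726)/ln 2 ≈ 1.9156 half-lives.
t = n × t½ = 1.9156 × 260 ≈ 498.04 minutes.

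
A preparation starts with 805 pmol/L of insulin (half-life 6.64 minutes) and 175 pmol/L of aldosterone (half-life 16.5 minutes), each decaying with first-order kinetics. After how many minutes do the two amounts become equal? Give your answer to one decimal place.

Set 805·(1/2)^(t/6.64) = 175·(1/2)^(t/16.5).
Taking log₂: log₂(805/175) = t·(1/6.64 − 1/16.5).
log₂(4.6) = 2.2016; 1/6.64 − 1/16.5 = 0.089996.
t = 2.2016 / 0.089996 ≈ 24.464 minutes.

24.5 minutes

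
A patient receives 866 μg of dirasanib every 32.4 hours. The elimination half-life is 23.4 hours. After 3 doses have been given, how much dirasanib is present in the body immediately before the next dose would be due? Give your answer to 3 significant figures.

The 3 doses were given 97.2, 64.8, 32.4 hours ago.
Total = 866·(1/2)^(97.2/23.4) + 866·(1/2)^(64.8/23.4) + 866·(1/2)^(32.4/23.4)
      = 48.65 + 127.03 + 331.67 ≈ 507.35 μg.

507 μg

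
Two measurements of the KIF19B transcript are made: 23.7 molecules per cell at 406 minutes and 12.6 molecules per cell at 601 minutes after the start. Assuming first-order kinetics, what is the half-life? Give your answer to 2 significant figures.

210 minutes

Over Δt = 601 − 406 = 195 minutes, the level fell by a factor of 23.7/12.6 ≈ 1.881.
n = log₂(1.881) ≈ 0.91146 half-lives, so t½ = 195/0.91146 ≈ 213.94 minutes.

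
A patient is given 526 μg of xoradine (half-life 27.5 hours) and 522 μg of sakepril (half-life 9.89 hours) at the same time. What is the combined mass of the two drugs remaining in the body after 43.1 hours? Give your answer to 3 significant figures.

203 μg

xoradine: 526 × (1/2)^(43.1/27.5) = 526 × (1/2)^1.5673 ≈ 177.5 μg.
sakepril: 522 × (1/2)^(43.1/9.89) = 522 × (1/2)^4.3579 ≈ 25.457 μg.
Total = 177.5 + 25.457 ≈ 202.95 μg.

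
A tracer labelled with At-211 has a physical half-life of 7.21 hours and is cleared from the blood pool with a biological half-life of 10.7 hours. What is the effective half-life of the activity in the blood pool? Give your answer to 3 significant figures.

4.31 hours

1/t_eff = 1/t_phys + 1/t_biol = 1/7.21 + 1/10.7 = 0.23215 per hour.
t_eff = 7.21 × 10.7 / (7.21 + 10.7) ≈ 4.3075 hours.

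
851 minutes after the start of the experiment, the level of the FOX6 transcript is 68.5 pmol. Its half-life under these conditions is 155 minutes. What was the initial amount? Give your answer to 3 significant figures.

Number of half-lives elapsed: n = 851/155 ≈ 5.4903.
A₀ = A × 2^n = 68.5 × 2^5.4903 = 68.5 × 44.952 ≈ 3079.2 pmol.

3080 pmol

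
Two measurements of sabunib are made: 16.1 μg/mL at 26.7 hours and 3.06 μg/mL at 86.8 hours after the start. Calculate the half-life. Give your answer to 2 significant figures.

Over Δt = 86.8 − 26.7 = 60.1 hours, the level fell by a factor of 16.1/3.06 ≈ 5.2614.
n = log₂(5.2614) ≈ 2.3955 half-lives, so t½ = 60.1/2.3955 ≈ 25.089 hours.

25 hours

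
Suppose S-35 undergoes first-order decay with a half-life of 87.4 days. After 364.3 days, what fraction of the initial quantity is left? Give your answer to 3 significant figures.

n = 364.3/87.4 ≈ 4.1682 half-lives.
Fraction remaining = (1/2)^4.1682 ≈ 0.055622.

0.0556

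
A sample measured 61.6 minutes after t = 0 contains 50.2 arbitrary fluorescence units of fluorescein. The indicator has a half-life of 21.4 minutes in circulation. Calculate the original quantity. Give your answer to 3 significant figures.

369 arbitrary fluorescence units

Number of half-lives elapsed: n = 61.6/21.4 ≈ 2.8785.
A₀ = A × 2^n = 50.2 × 2^2.8785 = 50.2 × 7.3539 ≈ 369.16 arbitrary fluorescence units.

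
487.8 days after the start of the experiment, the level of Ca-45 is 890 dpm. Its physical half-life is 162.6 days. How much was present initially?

Number of half-lives elapsed: n = 487.8/162.6 ≈ 3.
A₀ = A × 2^n = 890 × 2^3 = 890 × 8 ≈ 7120 dpm.

7120 dpm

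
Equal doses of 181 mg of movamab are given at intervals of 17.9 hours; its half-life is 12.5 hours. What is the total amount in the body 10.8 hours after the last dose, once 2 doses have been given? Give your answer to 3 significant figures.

136 mg

The 2 doses were given 28.7, 10.8 hours ago.
Total = 181·(1/2)^(28.7/12.5) + 181·(1/2)^(10.8/12.5)
      = 36.856 + 99.446 ≈ 136.3 mg.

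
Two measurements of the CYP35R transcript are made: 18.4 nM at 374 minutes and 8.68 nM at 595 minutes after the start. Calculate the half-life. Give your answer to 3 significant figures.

Over Δt = 595 − 374 = 221 minutes, the level fell by a factor of 18.4/8.68 ≈ 2.1198.
n = log₂(2.1198) ≈ 1.0839 half-lives, so t½ = 221/1.0839 ≈ 203.89 minutes.

204 minutes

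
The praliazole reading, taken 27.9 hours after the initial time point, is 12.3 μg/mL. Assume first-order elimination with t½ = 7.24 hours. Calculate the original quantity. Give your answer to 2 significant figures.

180 μg/mL

Number of half-lives elapsed: n = 27.9/7.24 ≈ 3.8536.
A₀ = A × 2^n = 12.3 × 2^3.8536 = 12.3 × 14.456 ≈ 177.81 μg/mL.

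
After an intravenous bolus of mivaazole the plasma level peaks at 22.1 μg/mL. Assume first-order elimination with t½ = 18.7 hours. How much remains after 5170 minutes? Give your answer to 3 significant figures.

Convert the elapsed time: 5170 minutes = 86.1667 hours.
Number of half-lives: n = 86.1667/18.7 ≈ 4.6078.
Remaining = 22.1 × (1/2)^4.6078 = 22.1 × 0.041011 ≈ 0.90634 μg/mL.

0.906 μg/mL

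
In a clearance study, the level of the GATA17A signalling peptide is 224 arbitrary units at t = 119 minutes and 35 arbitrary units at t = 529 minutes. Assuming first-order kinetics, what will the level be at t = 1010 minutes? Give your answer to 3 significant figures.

Over Δt = 529 − 119 = 410 minutes, the level fell by a factor of 224/35 ≈ 6.4.
n = log₂(6.4) ≈ 2.6781 half-lives, so t½ = 410/2.6781 ≈ 153.1 minutes.
From t = 529 to t = 1010: 35 × (1/2)^((1010−529)/153.1) ≈ 3.9653 arbitrary units.

3.97 arbitrary units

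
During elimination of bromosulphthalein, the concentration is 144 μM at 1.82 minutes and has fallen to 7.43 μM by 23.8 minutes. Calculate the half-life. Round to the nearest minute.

Over Δt = 23.8 − 1.82 = 21.98 minutes, the level fell by a factor of 144/7.43 ≈ 19.381.
n = log₂(19.381) ≈ 4.2766 half-lives, so t½ = 21.98/4.2766 ≈ 5.1396 minutes.

5 minutes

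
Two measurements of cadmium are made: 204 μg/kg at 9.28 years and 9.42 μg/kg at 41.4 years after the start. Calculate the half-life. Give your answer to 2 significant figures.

Over Δt = 41.4 − 9.28 = 32.12 years, the level fell by a factor of 204/9.42 ≈ 21.656.
n = log₂(21.656) ≈ 4.4367 half-lives, so t½ = 32.12/4.4367 ≈ 7.2396 years.

7.2 years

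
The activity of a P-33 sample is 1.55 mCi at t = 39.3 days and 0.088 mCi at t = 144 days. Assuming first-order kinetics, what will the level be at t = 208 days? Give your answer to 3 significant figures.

0.0152 mCi

Over Δt = 144 − 39.3 = 104.7 days, the level fell by a factor of 1.55/0.088 ≈ 17.614.
n = log₂(17.614) ≈ 4.1386 half-lives, so t½ = 104.7/4.1386 ≈ 25.298 days.
From t = 144 to t = 208: 0.088 × (1/2)^((208−144)/25.298) ≈ 0.015238 mCi.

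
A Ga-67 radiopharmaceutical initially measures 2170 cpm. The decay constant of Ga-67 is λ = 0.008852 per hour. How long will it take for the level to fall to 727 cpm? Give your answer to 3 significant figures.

t½ = ln 2 / λ = 0.69315 / 0.008852 ≈ 78.304 hours.
Fraction remaining = 727/2170 ≈ 0.33502.
n = log₂(2170/727) = ln(2.9849)/ln 2 ≈ 1.5777 half-lives.
t = n × t½ = 1.5777 × 78.304 ≈ 123.54 hours.

124 hours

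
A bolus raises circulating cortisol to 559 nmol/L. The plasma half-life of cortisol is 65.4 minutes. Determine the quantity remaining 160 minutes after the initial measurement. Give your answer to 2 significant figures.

Number of half-lives: n = 160/65.4 ≈ 2.4465.
Remaining = 559 × (1/2)^2.4465 = 559 × 0.18346 ≈ 102.55 nmol/L.

100 nmol/L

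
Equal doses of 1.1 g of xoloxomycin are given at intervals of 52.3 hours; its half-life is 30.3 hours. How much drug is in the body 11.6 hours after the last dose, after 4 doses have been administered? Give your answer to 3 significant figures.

1.20 g

The 4 doses were given 168.5, 116.2, 63.9, 11.6 hours ago.
Total = 1.1·(1/2)^(168.5/30.3) + 1.1·(1/2)^(116.2/30.3) + 1.1·(1/2)^(63.9/30.3) + 1.1·(1/2)^(11.6/30.3)
      = 0.0233 + 0.077081 + 0.255 + 0.84362 ≈ 1.199 g.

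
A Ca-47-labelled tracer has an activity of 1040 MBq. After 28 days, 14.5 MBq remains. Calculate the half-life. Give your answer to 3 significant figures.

4.54 days

A/A₀ = 14.5/1040 ≈ 0.013942.
n = log₂(71.724) ≈ 6.1644 half-lives elapsed in 28 days.
t½ = 28/6.1644 ≈ 4.5422 days.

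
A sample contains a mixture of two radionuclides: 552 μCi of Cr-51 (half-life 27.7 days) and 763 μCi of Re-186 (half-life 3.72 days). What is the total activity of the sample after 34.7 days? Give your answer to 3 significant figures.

Cr-51: 552 × (1/2)^(34.7/27.7) = 552 × (1/2)^1.2527 ≈ 231.65 μCi.
Re-186: 763 × (1/2)^(34.7/3.72) = 763 × (1/2)^9.328 ≈ 1.1872 μCi.
Total = 231.65 + 1.1872 ≈ 232.84 μCi.

233 μCi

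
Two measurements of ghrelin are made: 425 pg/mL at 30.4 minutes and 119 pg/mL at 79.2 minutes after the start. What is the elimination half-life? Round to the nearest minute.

Over Δt = 79.2 − 30.4 = 48.8 minutes, the level fell by a factor of 425/119 ≈ 3.5714.
n = log₂(3.5714) ≈ 1.8365 half-lives, so t½ = 48.8/1.8365 ≈ 26.572 minutes.

27 minutes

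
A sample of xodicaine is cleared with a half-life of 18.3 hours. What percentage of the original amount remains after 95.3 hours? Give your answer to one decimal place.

2.7%

n = 95.3/18.3 ≈ 5.2077 half-lives.
Fraction remaining = (1/2)^5.2077 ≈ 0.027061, i.e. 2.7061%.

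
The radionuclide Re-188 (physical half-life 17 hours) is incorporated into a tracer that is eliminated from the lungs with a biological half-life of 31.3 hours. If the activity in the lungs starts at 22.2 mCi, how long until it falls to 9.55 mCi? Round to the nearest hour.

1/t_eff = 1/t_phys + 1/t_biol = 1/17 + 1/31.3 = 0.090772 per hour.
t_eff = 17 × 31.3 / (17 + 31.3) ≈ 11.017 hours.
n = log₂(22.2/9.55) ≈ 1.217; t = 1.217 × 11.017 ≈ 13.407 hours.

13 hours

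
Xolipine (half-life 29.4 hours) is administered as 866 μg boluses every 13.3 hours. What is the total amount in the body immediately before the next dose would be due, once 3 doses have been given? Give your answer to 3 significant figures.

1430 μg

The 3 doses were given 39.9, 26.6, 13.3 hours ago.
Total = 866·(1/2)^(39.9/29.4) + 866·(1/2)^(26.6/29.4) + 866·(1/2)^(13.3/29.4)
      = 338.05 + 462.55 + 632.9 ≈ 1433.5 μg.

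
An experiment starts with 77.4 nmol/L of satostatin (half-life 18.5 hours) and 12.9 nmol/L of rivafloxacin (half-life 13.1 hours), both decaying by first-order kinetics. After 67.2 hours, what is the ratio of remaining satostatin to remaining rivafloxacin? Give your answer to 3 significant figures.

satostatin: 77.4 × (1/2)^(67.2/18.5) = 77.4 × (1/2)^3.6324 ≈ 6.2412 nmol/L.
rivafloxacin: 12.9 × (1/2)^(67.2/13.1) = 12.9 × (1/2)^5.1298 ≈ 0.36845 nmol/L.
Ratio ≈ 6.2412 / 0.36845 ≈ 16.939.

16.9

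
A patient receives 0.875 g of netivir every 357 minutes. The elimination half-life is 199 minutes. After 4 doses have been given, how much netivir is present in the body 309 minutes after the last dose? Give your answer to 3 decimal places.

The 4 doses were given 1380, 1023, 666, 309 minutes ago.
Total = 0.875·(1/2)^(1380/199) + 0.875·(1/2)^(1023/199) + 0.875·(1/2)^(666/199) + 0.875·(1/2)^(309/199)
      = 0.0071526 + 0.024803 + 0.086008 + 0.29825 ≈ 0.41621 g.

0.416 g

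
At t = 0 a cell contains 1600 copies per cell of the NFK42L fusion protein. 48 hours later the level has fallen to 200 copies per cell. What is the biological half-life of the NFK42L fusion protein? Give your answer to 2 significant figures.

A/A₀ = 200/1600 ≈ 0.125.
n = log₂(8) ≈ 3 half-lives elapsed in 48 hours.
t½ = 48/3 ≈ 16 hours.

16 hours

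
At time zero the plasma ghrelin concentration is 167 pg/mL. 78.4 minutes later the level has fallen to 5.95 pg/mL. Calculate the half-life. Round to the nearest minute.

A/A₀ = 5.95/167 ≈ 0.035629.
n = log₂(28.067) ≈ 4.8108 half-lives elapsed in 78.4 minutes.
t½ = 78.4/4.8108 ≈ 16.297 minutes.

16 minutes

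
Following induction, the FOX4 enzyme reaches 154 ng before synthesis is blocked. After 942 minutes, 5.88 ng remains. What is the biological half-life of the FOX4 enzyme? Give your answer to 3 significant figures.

200 minutes

A/A₀ = 5.88/154 ≈ 0.038182.
n = log₂(26.19) ≈ 4.711 half-lives elapsed in 942 minutes.
t½ = 942/4.711 ≈ 199.96 minutes.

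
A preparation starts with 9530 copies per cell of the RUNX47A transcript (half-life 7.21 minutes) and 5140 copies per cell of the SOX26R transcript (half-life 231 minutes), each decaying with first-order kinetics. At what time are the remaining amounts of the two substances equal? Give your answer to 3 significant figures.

Set 9530·(1/2)^(t/7.21) = 5140·(1/2)^(t/231).
Taking log₂: log₂(9530/5140) = t·(1/7.21 − 1/231).
log₂(1.8541) = 0.89071; 1/7.21 − 1/231 = 0.13437.
t = 0.89071 / 0.13437 ≈ 6.6289 minutes.

6.63 minutes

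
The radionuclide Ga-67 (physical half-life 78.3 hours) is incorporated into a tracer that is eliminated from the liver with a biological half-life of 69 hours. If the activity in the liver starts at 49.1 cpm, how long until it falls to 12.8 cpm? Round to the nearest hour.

1/t_eff = 1/t_phys + 1/t_biol = 1/78.3 + 1/69 = 0.027264 per hour.
t_eff = 78.3 × 69 / (78.3 + 69) ≈ 36.678 hours.
n = log₂(49.1/12.8) ≈ 1.9396; t = 1.9396 × 36.678 ≈ 71.14 hours.

71 hours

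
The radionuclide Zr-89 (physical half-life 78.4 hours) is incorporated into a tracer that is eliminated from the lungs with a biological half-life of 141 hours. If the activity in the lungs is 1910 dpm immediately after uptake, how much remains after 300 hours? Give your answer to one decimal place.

30.8 dpm

1/t_eff = 1/t_phys + 1/t_biol = 1/78.4 + 1/141 = 0.019847 per hour.
t_eff = 78.4 × 141 / (78.4 + 141) ≈ 50.385 hours.
Remaining = 1910 × (1/2)^(300/50.385) = 1910 × (1/2)^5.9542 ≈ 30.807 dpm.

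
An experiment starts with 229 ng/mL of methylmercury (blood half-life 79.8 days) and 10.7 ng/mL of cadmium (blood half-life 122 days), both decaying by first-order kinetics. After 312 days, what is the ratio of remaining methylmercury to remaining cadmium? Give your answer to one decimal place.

8.4

methylmercury: 229 × (1/2)^(312/79.8) = 229 × (1/2)^3.9098 ≈ 15.236 ng/mL.
cadmium: 10.7 × (1/2)^(312/122) = 10.7 × (1/2)^2.5574 ≈ 1.8178 ng/mL.
Ratio ≈ 15.236 / 1.8178 ≈ 8.3818.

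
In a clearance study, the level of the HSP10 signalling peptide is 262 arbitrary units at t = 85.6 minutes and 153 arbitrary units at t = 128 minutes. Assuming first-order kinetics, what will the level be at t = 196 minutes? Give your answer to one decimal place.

Over Δt = 128 − 85.6 = 42.4 minutes, the level fell by a factor of 262/153 ≈ 1.7124.
n = log₂(1.7124) ≈ 0.77604 half-lives, so t½ = 42.4/0.77604 ≈ 54.637 minutes.
From t = 128 to t = 196: 153 × (1/2)^((196−128)/54.637) ≈ 64.57 arbitrary units.

64.6 arbitrary units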